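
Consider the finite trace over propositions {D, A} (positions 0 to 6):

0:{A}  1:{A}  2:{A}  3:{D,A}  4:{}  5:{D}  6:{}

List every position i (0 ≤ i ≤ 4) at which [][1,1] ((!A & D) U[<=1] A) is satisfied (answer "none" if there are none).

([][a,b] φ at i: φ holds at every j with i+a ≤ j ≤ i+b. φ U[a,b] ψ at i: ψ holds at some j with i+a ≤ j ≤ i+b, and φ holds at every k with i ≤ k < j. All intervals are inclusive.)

Evaluate at each i in [0,4]:
  i=0: ✓ (all of [1,1])
  i=1: ✓ (all of [2,2])
  i=2: ✓ (all of [3,3])
  i=3: ✗ (fails at j=4)
  i=4: ✗ (fails at j=5)

0, 1, 2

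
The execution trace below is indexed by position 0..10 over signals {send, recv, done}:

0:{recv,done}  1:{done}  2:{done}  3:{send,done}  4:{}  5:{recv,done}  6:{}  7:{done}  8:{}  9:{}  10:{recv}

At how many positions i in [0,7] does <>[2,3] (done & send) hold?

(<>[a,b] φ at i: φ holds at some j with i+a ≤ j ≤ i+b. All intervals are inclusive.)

2

Evaluate at each i in [0,7]:
  i=0: ✓ (witness j=3)
  i=1: ✓ (witness j=3)
  i=2: ✗ (none in [4,5])
  i=3: ✗ (none in [5,6])
  i=4: ✗ (none in [6,7])
  i=5: ✗ (none in [7,8])
  i=6: ✗ (none in [8,9])
  i=7: ✗ (none in [9,10])
Positions where it holds: {0, 1} → 2.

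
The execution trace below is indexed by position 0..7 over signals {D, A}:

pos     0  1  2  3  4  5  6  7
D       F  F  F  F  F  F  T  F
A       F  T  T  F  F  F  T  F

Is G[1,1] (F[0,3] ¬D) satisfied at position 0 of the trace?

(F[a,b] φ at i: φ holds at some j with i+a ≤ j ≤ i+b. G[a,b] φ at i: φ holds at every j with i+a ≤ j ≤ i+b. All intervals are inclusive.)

Check F[0,3] ¬D at every j in [1,1]:
  j=1: holds (witness at 1)
All positions satisfy it → formula holds.

Holds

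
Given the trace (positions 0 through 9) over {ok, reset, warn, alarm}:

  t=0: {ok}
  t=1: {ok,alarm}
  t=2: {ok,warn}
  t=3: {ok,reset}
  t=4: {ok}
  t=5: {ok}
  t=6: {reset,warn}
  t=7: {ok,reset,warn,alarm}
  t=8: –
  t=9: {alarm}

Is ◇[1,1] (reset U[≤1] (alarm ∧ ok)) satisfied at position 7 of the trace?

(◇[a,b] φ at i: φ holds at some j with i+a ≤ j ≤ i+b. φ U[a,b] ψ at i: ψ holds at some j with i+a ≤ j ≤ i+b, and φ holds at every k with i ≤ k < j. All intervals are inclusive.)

Check (reset U[≤1] (alarm ∧ ok)) at each j in [8,8]:
  j=8: fails
No position in the window satisfies it → formula fails.

Does not hold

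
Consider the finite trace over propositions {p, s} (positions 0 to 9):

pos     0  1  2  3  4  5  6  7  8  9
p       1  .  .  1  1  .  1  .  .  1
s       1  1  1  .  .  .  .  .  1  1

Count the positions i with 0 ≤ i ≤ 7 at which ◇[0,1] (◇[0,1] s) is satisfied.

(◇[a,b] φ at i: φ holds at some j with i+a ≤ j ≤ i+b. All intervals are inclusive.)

5

Evaluate at each i in [0,7]:
  i=0: ✓ (witness j=0)
  i=1: ✓ (witness j=1)
  i=2: ✓ (witness j=2)
  i=3: ✗ (none in [3,4])
  i=4: ✗ (none in [4,5])
  i=5: ✗ (none in [5,6])
  i=6: ✓ (witness j=7)
  i=7: ✓ (witness j=7)
Positions where it holds: {0, 1, 2, 6, 7} → 5.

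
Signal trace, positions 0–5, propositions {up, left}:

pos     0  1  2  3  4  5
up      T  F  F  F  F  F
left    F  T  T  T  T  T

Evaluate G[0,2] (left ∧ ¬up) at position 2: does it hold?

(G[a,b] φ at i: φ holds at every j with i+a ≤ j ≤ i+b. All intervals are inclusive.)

Check (left ∧ ¬up) at every j in [2,4]:
  j=2: true
  j=3: true
  j=4: true
All positions satisfy it → formula holds.

Holds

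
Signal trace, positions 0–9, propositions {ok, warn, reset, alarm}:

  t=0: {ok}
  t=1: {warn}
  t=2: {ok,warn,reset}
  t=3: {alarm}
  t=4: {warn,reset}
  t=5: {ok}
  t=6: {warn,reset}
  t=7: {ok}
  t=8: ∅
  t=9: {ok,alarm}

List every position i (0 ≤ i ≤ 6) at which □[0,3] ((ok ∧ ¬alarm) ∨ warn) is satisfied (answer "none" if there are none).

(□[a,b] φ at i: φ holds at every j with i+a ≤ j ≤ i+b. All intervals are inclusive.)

Evaluate at each i in [0,6]:
  i=0: ✗ (fails at j=3)
  i=1: ✗ (fails at j=3)
  i=2: ✗ (fails at j=3)
  i=3: ✗ (fails at j=3)
  i=4: ✓ (all of [4,7])
  i=5: ✗ (fails at j=8)
  i=6: ✗ (fails at j=8)

4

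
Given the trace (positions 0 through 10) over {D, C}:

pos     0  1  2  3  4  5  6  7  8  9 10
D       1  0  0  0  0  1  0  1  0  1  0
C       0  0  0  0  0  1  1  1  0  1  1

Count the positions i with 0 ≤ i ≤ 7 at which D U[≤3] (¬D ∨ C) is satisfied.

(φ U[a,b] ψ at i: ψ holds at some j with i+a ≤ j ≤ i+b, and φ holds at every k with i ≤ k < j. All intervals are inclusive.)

Evaluate at each i in [0,7]:
  i=0: ✓ (rhs at j=1; lhs holds on [0,0])
  i=1: ✓ (rhs at j=1)
  i=2: ✓ (rhs at j=2)
  i=3: ✓ (rhs at j=3)
  i=4: ✓ (rhs at j=4)
  i=5: ✓ (rhs at j=5)
  i=6: ✓ (rhs at j=6)
  i=7: ✓ (rhs at j=7)
Positions where it holds: {0, 1, 2, 3, 4, 5, 6, 7} → 8.

8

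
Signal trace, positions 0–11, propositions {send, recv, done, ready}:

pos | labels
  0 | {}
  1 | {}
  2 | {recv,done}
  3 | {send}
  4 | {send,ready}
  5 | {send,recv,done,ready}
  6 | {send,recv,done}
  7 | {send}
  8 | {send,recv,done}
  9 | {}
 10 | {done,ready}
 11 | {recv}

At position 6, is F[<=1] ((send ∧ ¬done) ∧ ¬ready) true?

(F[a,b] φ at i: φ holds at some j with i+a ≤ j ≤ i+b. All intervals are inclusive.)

Yes

Check ((send ∧ ¬done) ∧ ¬ready) at each j in [6,7]:
  j=6: false
  j=7: true
Found at j=7 → formula holds.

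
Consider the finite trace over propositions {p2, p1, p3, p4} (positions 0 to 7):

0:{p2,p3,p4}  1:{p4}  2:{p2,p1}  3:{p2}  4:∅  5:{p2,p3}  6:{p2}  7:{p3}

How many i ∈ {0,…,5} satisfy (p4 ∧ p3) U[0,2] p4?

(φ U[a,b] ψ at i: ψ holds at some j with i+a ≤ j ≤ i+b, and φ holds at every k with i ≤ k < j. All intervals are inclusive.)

2

Evaluate at each i in [0,5]:
  i=0: ✓ (rhs at j=0)
  i=1: ✓ (rhs at j=1)
  i=2: ✗ (no rhs in [2,4])
  i=3: ✗ (no rhs in [3,5])
  i=4: ✗ (no rhs in [4,6])
  i=5: ✗ (no rhs in [5,7])
Positions where it holds: {0, 1} → 2.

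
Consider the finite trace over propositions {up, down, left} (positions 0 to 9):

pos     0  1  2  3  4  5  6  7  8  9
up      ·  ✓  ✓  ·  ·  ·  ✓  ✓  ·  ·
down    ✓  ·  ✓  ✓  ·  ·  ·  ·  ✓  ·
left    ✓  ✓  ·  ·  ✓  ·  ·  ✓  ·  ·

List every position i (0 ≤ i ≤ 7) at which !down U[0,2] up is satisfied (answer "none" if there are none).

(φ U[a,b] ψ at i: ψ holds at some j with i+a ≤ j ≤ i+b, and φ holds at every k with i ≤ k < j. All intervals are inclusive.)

1, 2, 4, 5, 6, 7

Evaluate at each i in [0,7]:
  i=0: ✗ (lhs fails at k=0 before rhs at j=1)
  i=1: ✓ (rhs at j=1)
  i=2: ✓ (rhs at j=2)
  i=3: ✗ (no rhs in [3,5])
  i=4: ✓ (rhs at j=6; lhs holds on [4,5])
  i=5: ✓ (rhs at j=6; lhs holds on [5,5])
  i=6: ✓ (rhs at j=6)
  i=7: ✓ (rhs at j=7)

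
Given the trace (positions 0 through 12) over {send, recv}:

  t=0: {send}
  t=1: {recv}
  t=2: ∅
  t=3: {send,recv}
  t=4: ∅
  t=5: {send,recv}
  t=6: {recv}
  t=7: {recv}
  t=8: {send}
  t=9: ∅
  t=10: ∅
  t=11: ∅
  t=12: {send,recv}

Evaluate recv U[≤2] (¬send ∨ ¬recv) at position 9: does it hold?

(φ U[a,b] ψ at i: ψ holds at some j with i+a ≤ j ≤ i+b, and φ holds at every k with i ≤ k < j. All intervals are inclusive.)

Need some j in [9,11] with (¬send ∨ ¬recv), and recv at every k in [9,j-1].
  j=9: (¬send ∨ ¬recv) holds; no prefix to check → satisfied.

Holds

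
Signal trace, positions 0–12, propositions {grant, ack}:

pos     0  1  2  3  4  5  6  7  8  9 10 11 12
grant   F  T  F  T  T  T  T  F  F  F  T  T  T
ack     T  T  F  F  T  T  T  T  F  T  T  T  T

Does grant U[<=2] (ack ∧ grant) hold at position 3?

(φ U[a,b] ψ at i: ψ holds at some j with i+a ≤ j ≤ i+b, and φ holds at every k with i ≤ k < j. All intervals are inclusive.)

Need some j in [3,5] with (ack ∧ grant), and grant at every k in [3,j-1].
  j=3: (ack ∧ grant) false.
  j=4: (ack ∧ grant) holds; grant holds at every k in [3,3] → satisfied.

Holds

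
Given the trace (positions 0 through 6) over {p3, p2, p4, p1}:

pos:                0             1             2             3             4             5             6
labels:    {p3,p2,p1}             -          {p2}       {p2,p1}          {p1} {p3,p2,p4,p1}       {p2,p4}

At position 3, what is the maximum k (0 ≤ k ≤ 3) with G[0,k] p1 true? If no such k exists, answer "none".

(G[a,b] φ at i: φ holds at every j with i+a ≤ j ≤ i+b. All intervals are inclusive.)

2

p1 must hold from j=3 onward; find where it first fails.
  j=3: holds
  j=4: holds
  j=5: holds
  j=6: fails
Holds on [3,5], so largest k = 2.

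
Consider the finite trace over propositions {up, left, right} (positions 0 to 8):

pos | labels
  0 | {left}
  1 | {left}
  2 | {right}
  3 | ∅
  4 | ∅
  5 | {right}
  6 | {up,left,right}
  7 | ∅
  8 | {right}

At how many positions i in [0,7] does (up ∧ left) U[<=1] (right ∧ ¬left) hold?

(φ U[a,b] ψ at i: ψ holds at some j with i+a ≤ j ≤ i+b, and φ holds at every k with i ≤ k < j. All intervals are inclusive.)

2

Evaluate at each i in [0,7]:
  i=0: ✗ (no rhs in [0,1])
  i=1: ✗ (lhs fails at k=1 before rhs at j=2)
  i=2: ✓ (rhs at j=2)
  i=3: ✗ (no rhs in [3,4])
  i=4: ✗ (lhs fails at k=4 before rhs at j=5)
  i=5: ✓ (rhs at j=5)
  i=6: ✗ (no rhs in [6,7])
  i=7: ✗ (lhs fails at k=7 before rhs at j=8)
Positions where it holds: {2, 5} → 2.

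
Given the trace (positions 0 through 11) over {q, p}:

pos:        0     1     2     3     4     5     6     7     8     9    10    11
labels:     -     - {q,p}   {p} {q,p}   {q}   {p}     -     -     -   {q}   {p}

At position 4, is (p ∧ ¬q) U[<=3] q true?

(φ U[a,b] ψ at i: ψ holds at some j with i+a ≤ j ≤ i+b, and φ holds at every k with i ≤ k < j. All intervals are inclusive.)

Need some j in [4,7] with q, and (p ∧ ¬q) at every k in [4,j-1].
  j=4: q holds; no prefix to check → satisfied.

Yes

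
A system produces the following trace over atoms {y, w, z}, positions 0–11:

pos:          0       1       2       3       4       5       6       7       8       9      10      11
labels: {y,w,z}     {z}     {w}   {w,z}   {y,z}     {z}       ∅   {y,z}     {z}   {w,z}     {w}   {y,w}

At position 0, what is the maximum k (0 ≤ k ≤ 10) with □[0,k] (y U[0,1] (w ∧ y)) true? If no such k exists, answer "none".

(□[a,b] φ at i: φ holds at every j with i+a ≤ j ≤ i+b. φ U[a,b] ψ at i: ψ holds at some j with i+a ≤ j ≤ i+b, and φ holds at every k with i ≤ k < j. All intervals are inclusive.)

(y U[0,1] (w ∧ y)) must hold from j=0 onward; find where it first fails.
  j=0: holds
  j=1: fails
Holds on [0,0], so largest k = 0.

0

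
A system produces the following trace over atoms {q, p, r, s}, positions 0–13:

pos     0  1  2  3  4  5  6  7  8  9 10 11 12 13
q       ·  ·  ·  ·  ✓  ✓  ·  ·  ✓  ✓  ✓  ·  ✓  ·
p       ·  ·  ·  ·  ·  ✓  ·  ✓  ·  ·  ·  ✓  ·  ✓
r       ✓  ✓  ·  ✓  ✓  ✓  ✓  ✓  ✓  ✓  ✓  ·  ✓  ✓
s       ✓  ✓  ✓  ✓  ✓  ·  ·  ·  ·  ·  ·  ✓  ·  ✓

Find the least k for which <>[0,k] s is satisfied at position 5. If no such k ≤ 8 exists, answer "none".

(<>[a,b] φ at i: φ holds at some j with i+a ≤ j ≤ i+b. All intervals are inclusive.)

Scan j = 5,6,… for s:
  j=5: fails
  j=6: fails
  j=7: fails
  j=8: fails
  j=9: fails
  j=10: fails
  j=11: holds
First hit at j=11, so smallest k = 11-5 = 6.

6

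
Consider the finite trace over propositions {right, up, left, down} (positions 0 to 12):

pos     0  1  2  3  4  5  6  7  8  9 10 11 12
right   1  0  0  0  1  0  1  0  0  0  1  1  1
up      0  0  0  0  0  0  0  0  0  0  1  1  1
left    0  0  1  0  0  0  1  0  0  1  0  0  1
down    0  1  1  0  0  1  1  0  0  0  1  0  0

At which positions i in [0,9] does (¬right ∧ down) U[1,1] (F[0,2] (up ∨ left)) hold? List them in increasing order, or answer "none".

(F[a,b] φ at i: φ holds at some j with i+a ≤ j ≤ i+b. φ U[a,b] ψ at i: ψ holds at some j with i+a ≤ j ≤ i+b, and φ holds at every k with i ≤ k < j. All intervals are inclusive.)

Evaluate at each i in [0,9]:
  i=0: ✗ (lhs fails at k=0 before rhs at j=1)
  i=1: ✓ (rhs at j=2; lhs holds on [1,1])
  i=2: ✗ (no rhs in [3,3])
  i=3: ✗ (lhs fails at k=3 before rhs at j=4)
  i=4: ✗ (lhs fails at k=4 before rhs at j=5)
  i=5: ✓ (rhs at j=6; lhs holds on [5,5])
  i=6: ✗ (lhs fails at k=6 before rhs at j=7)
  i=7: ✗ (lhs fails at k=7 before rhs at j=8)
  i=8: ✗ (lhs fails at k=8 before rhs at j=9)
  i=9: ✗ (lhs fails at k=9 before rhs at j=10)

1, 5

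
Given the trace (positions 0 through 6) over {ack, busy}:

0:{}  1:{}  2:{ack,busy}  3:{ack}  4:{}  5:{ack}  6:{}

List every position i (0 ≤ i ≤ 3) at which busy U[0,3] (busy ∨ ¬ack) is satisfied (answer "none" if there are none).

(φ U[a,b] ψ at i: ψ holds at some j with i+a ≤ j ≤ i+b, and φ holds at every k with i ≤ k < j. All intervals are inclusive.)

0, 1, 2

Evaluate at each i in [0,3]:
  i=0: ✓ (rhs at j=0)
  i=1: ✓ (rhs at j=1)
  i=2: ✓ (rhs at j=2)
  i=3: ✗ (lhs fails at k=3 before rhs at j=4)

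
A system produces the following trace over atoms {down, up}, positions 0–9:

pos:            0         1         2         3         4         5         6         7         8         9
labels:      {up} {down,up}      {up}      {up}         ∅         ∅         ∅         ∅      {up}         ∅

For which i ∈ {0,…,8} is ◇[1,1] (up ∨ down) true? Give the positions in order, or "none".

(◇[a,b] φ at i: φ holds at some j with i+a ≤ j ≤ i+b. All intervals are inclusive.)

0, 1, 2, 7

Evaluate at each i in [0,8]:
  i=0: ✓ (witness j=1)
  i=1: ✓ (witness j=2)
  i=2: ✓ (witness j=3)
  i=3: ✗ (none in [4,4])
  i=4: ✗ (none in [5,5])
  i=5: ✗ (none in [6,6])
  i=6: ✗ (none in [7,7])
  i=7: ✓ (witness j=8)
  i=8: ✗ (none in [9,9])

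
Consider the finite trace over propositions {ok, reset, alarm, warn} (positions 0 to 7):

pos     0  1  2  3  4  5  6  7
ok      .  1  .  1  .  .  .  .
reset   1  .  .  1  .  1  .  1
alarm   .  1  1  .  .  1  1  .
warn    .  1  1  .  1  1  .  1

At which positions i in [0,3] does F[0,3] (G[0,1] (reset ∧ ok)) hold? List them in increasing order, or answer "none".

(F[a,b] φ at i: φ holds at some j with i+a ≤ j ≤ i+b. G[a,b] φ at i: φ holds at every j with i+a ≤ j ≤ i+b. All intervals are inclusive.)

Evaluate at each i in [0,3]:
  i=0: ✗ (none in [0,3])
  i=1: ✗ (none in [1,4])
  i=2: ✗ (none in [2,5])
  i=3: ✗ (none in [3,6])

none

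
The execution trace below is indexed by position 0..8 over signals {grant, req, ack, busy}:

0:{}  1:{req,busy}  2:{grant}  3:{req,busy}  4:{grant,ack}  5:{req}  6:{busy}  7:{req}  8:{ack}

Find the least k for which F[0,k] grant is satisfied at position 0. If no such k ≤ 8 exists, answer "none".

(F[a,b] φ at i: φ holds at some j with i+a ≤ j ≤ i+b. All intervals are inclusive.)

Scan j = 0,1,… for grant:
  j=0: fails
  j=1: fails
  j=2: holds
First hit at j=2, so smallest k = 2-0 = 2.

2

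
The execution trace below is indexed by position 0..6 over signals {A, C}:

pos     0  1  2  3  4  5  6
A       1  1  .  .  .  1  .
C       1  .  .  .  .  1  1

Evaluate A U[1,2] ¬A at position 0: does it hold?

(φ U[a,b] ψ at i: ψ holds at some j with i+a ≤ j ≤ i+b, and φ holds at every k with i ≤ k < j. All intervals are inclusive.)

Yes

Need some j in [1,2] with ¬A, and A at every k in [0,j-1].
  j=1: ¬A false.
  j=2: ¬A holds; A holds at every k in [0,1] → satisfied.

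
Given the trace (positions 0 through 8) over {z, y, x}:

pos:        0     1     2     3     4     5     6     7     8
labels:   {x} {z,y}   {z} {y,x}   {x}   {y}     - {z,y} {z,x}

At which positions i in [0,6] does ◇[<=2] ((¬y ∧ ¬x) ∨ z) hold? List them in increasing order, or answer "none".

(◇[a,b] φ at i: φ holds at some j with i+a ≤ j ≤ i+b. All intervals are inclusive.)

Evaluate at each i in [0,6]:
  i=0: ✓ (witness j=1)
  i=1: ✓ (witness j=1)
  i=2: ✓ (witness j=2)
  i=3: ✗ (none in [3,5])
  i=4: ✓ (witness j=6)
  i=5: ✓ (witness j=6)
  i=6: ✓ (witness j=6)

0, 1, 2, 4, 5, 6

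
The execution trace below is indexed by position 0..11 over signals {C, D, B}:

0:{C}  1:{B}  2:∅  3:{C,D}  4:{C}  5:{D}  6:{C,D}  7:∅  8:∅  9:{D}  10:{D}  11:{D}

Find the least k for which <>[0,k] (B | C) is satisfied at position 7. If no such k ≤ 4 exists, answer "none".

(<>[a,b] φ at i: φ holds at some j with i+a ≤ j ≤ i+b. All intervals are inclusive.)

none

Scan j = 7,8,… for (B | C):
  j=7: fails
  j=8: fails
  j=9: fails
  j=10: fails
  j=11: fails
No j in [7,11] satisfies it → none.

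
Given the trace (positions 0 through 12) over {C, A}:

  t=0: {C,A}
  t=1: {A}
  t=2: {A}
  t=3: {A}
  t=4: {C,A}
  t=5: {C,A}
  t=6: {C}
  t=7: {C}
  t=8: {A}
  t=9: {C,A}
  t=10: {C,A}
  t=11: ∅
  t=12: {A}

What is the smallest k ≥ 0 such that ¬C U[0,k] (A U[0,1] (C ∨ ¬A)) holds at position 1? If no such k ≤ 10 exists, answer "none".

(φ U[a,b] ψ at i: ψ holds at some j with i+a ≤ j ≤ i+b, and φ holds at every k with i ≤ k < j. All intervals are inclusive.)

Need earliest j ≥ 1 with (A U[0,1] (C ∨ ¬A)), and ¬C at every k in [1,j-1].
  j=1: rhs fails.
  j=2: rhs fails.
  j=3: rhs holds; lhs holds on [1,2]. k = 2.

2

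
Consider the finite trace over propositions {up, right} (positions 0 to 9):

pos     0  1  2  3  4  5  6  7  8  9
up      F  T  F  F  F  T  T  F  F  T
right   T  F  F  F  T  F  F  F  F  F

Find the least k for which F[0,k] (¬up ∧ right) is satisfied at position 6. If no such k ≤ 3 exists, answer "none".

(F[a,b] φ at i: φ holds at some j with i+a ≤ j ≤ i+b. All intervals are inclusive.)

Scan j = 6,7,… for (¬up ∧ right):
  j=6: fails
  j=7: fails
  j=8: fails
  j=9: fails
No j in [6,9] satisfies it → none.

none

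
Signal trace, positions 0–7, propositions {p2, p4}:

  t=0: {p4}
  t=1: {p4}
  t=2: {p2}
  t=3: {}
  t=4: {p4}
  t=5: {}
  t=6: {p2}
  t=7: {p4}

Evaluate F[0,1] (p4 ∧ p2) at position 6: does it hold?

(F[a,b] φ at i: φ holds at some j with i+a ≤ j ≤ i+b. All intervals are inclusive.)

Check (p4 ∧ p2) at each j in [6,7]:
  j=6: false
  j=7: false
No position in the window satisfies it → formula fails.

No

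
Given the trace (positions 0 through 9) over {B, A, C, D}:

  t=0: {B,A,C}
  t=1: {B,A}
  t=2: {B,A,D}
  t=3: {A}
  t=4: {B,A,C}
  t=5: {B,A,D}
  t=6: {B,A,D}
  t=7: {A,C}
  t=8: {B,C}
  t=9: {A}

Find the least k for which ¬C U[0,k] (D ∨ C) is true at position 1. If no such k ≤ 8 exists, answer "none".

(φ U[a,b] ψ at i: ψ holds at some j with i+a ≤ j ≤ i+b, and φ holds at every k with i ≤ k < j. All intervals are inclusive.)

1

Need earliest j ≥ 1 with (D ∨ C), and ¬C at every k in [1,j-1].
  j=1: rhs fails.
  j=2: rhs holds; lhs holds on [1,1]. k = 1.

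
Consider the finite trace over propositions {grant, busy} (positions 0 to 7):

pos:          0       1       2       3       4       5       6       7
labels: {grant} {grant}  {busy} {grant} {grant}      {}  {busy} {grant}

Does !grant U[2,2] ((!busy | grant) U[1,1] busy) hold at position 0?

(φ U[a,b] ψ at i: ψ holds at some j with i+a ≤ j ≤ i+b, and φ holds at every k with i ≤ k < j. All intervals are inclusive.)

Need some j in [2,2] with ((!busy | grant) U[1,1] busy), and !grant at every k in [0,j-1].
  j=2: ((!busy | grant) U[1,1] busy) — fails.
No j in the window works → until fails.

Does not hold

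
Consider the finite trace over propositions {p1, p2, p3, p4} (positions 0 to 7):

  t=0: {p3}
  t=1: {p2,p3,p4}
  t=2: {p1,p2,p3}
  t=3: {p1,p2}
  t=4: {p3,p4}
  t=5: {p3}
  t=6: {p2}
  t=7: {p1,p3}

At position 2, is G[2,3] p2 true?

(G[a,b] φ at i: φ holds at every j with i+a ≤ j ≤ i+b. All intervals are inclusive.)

Check p2 at every j in [4,5]:
  j=4: false
  j=5: false
Fails at j=4 → formula fails.

False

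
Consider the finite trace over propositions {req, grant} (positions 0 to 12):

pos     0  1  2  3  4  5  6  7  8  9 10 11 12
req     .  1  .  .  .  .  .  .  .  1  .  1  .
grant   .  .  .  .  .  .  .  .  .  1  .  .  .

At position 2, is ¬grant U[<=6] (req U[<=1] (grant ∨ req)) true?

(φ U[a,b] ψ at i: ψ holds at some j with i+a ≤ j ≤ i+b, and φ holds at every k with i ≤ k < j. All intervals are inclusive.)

False

Need some j in [2,8] with (req U[<=1] (grant ∨ req)), and ¬grant at every k in [2,j-1].
  j=2: (req U[<=1] (grant ∨ req)) — fails.
  j=3: (req U[<=1] (grant ∨ req)) — fails.
  j=4: (req U[<=1] (grant ∨ req)) — fails.
  j=5: (req U[<=1] (grant ∨ req)) — fails.
  j=6: (req U[<=1] (grant ∨ req)) — fails.
  j=7: (req U[<=1] (grant ∨ req)) — fails.
  j=8: (req U[<=1] (grant ∨ req)) — fails.
No j in the window works → until fails.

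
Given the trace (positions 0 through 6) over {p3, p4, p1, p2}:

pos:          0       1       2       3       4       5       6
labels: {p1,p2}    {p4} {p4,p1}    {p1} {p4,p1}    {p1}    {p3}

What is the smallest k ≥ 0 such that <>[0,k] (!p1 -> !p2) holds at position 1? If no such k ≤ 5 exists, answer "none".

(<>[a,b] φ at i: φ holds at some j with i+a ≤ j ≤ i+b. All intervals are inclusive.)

Scan j = 1,2,… for (!p1 -> !p2):
  j=1: holds
First hit at j=1, so smallest k = 1-1 = 0.

0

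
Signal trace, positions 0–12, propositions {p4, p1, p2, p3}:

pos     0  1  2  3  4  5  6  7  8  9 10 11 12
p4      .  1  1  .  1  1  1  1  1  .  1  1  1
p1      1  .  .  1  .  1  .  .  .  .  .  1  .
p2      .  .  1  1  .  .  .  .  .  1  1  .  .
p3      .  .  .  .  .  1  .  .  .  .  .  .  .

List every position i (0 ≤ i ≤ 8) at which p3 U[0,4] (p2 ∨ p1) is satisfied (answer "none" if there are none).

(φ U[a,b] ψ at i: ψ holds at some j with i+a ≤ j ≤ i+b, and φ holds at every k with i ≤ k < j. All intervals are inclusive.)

Evaluate at each i in [0,8]:
  i=0: ✓ (rhs at j=0)
  i=1: ✗ (lhs fails at k=1 before rhs at j=2)
  i=2: ✓ (rhs at j=2)
  i=3: ✓ (rhs at j=3)
  i=4: ✗ (lhs fails at k=4 before rhs at j=5)
  i=5: ✓ (rhs at j=5)
  i=6: ✗ (lhs fails at k=6 before rhs at j=9)
  i=7: ✗ (lhs fails at k=7 before rhs at j=9)
  i=8: ✗ (lhs fails at k=8 before rhs at j=9)

0, 2, 3, 5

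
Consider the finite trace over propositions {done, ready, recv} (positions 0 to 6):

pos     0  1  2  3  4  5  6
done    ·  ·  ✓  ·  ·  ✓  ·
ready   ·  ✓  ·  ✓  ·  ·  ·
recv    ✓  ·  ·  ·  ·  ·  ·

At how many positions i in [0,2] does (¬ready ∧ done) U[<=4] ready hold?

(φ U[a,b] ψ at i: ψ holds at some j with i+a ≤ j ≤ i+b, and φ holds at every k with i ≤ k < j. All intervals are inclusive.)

2

Evaluate at each i in [0,2]:
  i=0: ✗ (lhs fails at k=0 before rhs at j=1)
  i=1: ✓ (rhs at j=1)
  i=2: ✓ (rhs at j=3; lhs holds on [2,2])
Positions where it holds: {1, 2} → 2.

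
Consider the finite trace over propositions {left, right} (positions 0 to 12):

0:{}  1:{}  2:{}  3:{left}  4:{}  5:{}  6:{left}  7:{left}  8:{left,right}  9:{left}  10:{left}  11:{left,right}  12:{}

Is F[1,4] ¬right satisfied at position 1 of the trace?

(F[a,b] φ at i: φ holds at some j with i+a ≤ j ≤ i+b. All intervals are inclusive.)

Yes

Check ¬right at each j in [2,5]:
  j=2: true
  j=3: true
  j=4: true
  j=5: true
Found at j=2 → formula holds.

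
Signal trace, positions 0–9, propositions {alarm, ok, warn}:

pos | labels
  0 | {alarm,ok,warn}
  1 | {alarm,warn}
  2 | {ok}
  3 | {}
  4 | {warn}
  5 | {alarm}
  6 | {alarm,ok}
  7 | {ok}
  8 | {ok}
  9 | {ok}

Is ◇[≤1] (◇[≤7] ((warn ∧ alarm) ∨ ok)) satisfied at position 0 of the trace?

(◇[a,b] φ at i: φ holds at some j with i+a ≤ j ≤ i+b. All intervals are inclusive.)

Holds

Check ◇[≤7] ((warn ∧ alarm) ∨ ok) at each j in [0,1]:
  j=0: holds (witness at 0)
  j=1: holds (witness at 1)
Found at j=0 → formula holds.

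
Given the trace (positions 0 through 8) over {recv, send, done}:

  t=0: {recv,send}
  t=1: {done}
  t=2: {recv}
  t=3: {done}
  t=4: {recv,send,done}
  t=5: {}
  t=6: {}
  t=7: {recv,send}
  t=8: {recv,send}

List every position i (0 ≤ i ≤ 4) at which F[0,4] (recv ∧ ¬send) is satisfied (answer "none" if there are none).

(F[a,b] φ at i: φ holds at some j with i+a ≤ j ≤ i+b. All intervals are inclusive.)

Evaluate at each i in [0,4]:
  i=0: ✓ (witness j=2)
  i=1: ✓ (witness j=2)
  i=2: ✓ (witness j=2)
  i=3: ✗ (none in [3,7])
  i=4: ✗ (none in [4,8])

0, 1, 2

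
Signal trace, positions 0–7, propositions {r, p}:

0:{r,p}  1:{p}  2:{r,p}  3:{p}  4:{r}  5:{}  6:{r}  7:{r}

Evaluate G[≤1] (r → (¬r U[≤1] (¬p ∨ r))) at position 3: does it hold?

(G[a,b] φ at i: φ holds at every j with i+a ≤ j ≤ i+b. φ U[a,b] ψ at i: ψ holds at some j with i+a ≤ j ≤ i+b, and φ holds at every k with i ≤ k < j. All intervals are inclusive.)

True

Check (r → (¬r U[≤1] (¬p ∨ r))) at every j in [3,4]:
  j=3: antecedent false → ✓
  j=4: antecedent true; consequent holds → ✓
All positions satisfy it → formula holds.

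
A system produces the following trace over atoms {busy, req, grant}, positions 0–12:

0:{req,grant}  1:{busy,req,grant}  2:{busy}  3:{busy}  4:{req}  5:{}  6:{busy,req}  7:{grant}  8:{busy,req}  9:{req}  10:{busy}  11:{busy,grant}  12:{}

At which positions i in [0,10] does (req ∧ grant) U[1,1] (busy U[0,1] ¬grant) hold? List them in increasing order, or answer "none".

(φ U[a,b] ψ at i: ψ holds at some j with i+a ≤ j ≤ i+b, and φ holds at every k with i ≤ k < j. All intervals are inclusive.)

Evaluate at each i in [0,10]:
  i=0: ✓ (rhs at j=1; lhs holds on [0,0])
  i=1: ✓ (rhs at j=2; lhs holds on [1,1])
  i=2: ✗ (lhs fails at k=2 before rhs at j=3)
  i=3: ✗ (lhs fails at k=3 before rhs at j=4)
  i=4: ✗ (lhs fails at k=4 before rhs at j=5)
  i=5: ✗ (lhs fails at k=5 before rhs at j=6)
  i=6: ✗ (no rhs in [7,7])
  i=7: ✗ (lhs fails at k=7 before rhs at j=8)
  i=8: ✗ (lhs fails at k=8 before rhs at j=9)
  i=9: ✗ (lhs fails at k=9 before rhs at j=10)
  i=10: ✗ (lhs fails at k=10 before rhs at j=11)

0, 1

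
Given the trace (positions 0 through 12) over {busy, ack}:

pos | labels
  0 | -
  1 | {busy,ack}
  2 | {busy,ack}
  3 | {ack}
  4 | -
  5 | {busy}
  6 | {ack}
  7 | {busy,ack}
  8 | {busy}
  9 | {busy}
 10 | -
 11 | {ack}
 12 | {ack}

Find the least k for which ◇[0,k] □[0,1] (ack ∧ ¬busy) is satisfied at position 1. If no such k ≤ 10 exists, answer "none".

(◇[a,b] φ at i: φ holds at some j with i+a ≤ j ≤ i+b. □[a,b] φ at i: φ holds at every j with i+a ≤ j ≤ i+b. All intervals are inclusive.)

Scan j = 1,2,… for □[0,1] (ack ∧ ¬busy):
  j=1: fails
  j=2: fails
  j=3: fails
  j=4: fails
  j=5: fails
  j=6: fails
  j=7: fails
  j=8: fails
  j=9: fails
  j=10: fails
  j=11: holds
First hit at j=11, so smallest k = 11-1 = 10.

10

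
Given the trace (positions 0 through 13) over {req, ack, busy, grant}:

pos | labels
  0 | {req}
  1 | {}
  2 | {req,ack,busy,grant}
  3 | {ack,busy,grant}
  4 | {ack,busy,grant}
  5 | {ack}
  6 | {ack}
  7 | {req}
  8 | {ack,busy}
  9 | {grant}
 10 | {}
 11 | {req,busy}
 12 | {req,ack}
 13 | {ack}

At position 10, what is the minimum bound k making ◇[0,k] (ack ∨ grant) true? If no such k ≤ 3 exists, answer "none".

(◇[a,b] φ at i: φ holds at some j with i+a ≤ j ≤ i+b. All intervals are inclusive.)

Scan j = 10,11,… for (ack ∨ grant):
  j=10: fails
  j=11: fails
  j=12: holds
First hit at j=12, so smallest k = 12-10 = 2.

2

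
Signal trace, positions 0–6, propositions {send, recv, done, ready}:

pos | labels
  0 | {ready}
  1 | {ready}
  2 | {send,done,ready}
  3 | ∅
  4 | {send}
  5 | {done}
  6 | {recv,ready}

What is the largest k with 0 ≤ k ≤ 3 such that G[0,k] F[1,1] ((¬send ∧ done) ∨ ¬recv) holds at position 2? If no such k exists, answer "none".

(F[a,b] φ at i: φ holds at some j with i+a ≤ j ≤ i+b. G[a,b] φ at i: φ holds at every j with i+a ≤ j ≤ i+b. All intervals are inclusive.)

F[1,1] ((¬send ∧ done) ∨ ¬recv) must hold from j=2 onward; find where it first fails.
  j=2: holds
  j=3: holds
  j=4: holds
  j=5: fails
Holds on [2,4], so largest k = 2.

2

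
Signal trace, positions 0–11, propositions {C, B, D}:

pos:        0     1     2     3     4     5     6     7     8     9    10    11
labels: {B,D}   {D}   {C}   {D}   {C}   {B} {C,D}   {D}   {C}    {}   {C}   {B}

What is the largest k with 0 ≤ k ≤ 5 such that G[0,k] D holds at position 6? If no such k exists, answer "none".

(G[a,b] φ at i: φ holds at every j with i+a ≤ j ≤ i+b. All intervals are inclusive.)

D must hold from j=6 onward; find where it first fails.
  j=6: holds
  j=7: holds
  j=8: fails
Holds on [6,7], so largest k = 1.

1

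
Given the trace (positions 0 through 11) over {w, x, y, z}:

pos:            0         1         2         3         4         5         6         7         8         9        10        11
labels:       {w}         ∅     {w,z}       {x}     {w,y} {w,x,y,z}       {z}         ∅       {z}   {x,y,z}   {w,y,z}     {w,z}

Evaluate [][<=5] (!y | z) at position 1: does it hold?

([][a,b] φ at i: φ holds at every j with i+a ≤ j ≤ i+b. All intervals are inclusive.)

Check (!y | z) at every j in [1,6]:
  j=1: true
  j=2: true
  j=3: true
  j=4: false
  j=5: true
  j=6: true
Fails at j=4 → formula fails.

False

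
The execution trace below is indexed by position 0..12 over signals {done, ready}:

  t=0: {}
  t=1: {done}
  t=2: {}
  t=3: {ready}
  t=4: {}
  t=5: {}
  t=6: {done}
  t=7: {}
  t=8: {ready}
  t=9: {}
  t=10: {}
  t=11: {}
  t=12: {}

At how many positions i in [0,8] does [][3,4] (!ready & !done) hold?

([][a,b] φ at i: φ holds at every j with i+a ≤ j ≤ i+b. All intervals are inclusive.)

4

Evaluate at each i in [0,8]:
  i=0: ✗ (fails at j=3)
  i=1: ✓ (all of [4,5])
  i=2: ✗ (fails at j=6)
  i=3: ✗ (fails at j=6)
  i=4: ✗ (fails at j=8)
  i=5: ✗ (fails at j=8)
  i=6: ✓ (all of [9,10])
  i=7: ✓ (all of [10,11])
  i=8: ✓ (all of [11,12])
Positions where it holds: {1, 6, 7, 8} → 4.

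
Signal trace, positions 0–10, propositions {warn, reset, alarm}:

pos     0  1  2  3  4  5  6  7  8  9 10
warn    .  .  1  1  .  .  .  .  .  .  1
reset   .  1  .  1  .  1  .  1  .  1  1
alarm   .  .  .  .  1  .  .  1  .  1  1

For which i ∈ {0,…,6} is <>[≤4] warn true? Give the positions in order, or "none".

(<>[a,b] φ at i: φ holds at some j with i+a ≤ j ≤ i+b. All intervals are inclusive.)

0, 1, 2, 3, 6

Evaluate at each i in [0,6]:
  i=0: ✓ (witness j=2)
  i=1: ✓ (witness j=2)
  i=2: ✓ (witness j=2)
  i=3: ✓ (witness j=3)
  i=4: ✗ (none in [4,8])
  i=5: ✗ (none in [5,9])
  i=6: ✓ (witness j=10)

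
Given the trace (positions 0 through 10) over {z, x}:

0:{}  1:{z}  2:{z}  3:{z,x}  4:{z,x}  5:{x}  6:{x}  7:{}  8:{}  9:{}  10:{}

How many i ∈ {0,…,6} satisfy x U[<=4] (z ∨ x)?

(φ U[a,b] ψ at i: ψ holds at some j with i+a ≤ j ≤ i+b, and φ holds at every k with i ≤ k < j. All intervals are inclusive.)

6

Evaluate at each i in [0,6]:
  i=0: ✗ (lhs fails at k=0 before rhs at j=1)
  i=1: ✓ (rhs at j=1)
  i=2: ✓ (rhs at j=2)
  i=3: ✓ (rhs at j=3)
  i=4: ✓ (rhs at j=4)
  i=5: ✓ (rhs at j=5)
  i=6: ✓ (rhs at j=6)
Positions where it holds: {1, 2, 3, 4, 5, 6} → 6.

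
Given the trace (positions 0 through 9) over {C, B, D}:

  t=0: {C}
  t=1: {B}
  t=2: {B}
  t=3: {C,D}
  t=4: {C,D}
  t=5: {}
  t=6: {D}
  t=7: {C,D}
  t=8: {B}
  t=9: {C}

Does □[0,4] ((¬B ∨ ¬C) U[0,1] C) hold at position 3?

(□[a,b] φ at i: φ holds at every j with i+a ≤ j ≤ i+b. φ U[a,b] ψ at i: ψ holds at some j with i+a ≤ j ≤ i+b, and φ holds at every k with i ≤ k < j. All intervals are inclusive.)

Check ((¬B ∨ ¬C) U[0,1] C) at every j in [3,7]:
  j=3: holds
  j=4: holds
  j=5: fails
  j=6: holds
  j=7: holds
Fails at j=5 → formula fails.

False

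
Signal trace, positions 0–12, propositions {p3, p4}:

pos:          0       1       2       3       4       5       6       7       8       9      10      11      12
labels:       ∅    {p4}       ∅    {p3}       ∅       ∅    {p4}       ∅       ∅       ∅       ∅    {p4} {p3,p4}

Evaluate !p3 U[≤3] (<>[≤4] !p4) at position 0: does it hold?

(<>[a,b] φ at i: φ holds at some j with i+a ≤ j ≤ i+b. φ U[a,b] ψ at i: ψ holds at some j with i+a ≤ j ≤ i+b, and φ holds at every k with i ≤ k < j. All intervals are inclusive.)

Need some j in [0,3] with <>[≤4] !p4, and !p3 at every k in [0,j-1].
  j=0: <>[≤4] !p4 holds; no prefix to check → satisfied.

Yes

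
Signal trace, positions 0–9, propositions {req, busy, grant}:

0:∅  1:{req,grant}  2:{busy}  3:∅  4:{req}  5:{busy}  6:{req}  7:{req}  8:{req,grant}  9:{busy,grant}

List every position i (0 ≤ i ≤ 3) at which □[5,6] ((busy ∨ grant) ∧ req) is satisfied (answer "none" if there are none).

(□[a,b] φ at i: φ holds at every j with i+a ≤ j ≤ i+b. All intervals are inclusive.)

Evaluate at each i in [0,3]:
  i=0: ✗ (fails at j=5)
  i=1: ✗ (fails at j=6)
  i=2: ✗ (fails at j=7)
  i=3: ✗ (fails at j=9)

none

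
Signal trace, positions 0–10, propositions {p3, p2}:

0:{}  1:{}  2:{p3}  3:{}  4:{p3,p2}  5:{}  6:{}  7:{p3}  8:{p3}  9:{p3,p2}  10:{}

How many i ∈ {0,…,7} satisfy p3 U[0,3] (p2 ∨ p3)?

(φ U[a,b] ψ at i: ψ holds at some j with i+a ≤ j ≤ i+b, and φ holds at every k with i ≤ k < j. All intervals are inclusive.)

3

Evaluate at each i in [0,7]:
  i=0: ✗ (lhs fails at k=0 before rhs at j=2)
  i=1: ✗ (lhs fails at k=1 before rhs at j=2)
  i=2: ✓ (rhs at j=2)
  i=3: ✗ (lhs fails at k=3 before rhs at j=4)
  i=4: ✓ (rhs at j=4)
  i=5: ✗ (lhs fails at k=5 before rhs at j=7)
  i=6: ✗ (lhs fails at k=6 before rhs at j=7)
  i=7: ✓ (rhs at j=7)
Positions where it holds: {2, 4, 7} → 3.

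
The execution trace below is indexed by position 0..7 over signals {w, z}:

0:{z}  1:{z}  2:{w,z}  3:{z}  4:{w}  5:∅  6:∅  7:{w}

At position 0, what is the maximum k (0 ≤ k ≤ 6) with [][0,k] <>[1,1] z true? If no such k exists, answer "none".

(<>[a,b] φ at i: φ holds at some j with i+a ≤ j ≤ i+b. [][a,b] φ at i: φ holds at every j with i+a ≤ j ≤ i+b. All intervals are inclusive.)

2

<>[1,1] z must hold from j=0 onward; find where it first fails.
  j=0: holds
  j=1: holds
  j=2: holds
  j=3: fails
Holds on [0,2], so largest k = 2.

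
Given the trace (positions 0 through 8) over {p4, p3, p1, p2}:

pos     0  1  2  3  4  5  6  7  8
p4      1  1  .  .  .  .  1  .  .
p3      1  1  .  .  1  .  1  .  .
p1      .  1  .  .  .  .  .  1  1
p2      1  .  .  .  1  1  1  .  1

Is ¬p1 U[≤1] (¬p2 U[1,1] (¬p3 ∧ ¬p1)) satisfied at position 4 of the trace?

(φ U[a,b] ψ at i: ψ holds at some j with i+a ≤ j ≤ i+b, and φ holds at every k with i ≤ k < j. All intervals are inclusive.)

No

Need some j in [4,5] with (¬p2 U[1,1] (¬p3 ∧ ¬p1)), and ¬p1 at every k in [4,j-1].
  j=4: (¬p2 U[1,1] (¬p3 ∧ ¬p1)) — fails.
  j=5: (¬p2 U[1,1] (¬p3 ∧ ¬p1)) — fails.
No j in the window works → until fails.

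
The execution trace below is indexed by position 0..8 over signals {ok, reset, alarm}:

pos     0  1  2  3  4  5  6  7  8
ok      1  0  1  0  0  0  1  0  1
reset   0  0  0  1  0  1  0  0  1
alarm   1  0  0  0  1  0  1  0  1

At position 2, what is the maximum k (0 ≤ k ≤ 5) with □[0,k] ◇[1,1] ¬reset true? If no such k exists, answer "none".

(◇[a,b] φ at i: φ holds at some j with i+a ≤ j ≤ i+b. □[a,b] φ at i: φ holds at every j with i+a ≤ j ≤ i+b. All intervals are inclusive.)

◇[1,1] ¬reset must hold from j=2 onward; find where it first fails.
  j=2: fails → no k works.

none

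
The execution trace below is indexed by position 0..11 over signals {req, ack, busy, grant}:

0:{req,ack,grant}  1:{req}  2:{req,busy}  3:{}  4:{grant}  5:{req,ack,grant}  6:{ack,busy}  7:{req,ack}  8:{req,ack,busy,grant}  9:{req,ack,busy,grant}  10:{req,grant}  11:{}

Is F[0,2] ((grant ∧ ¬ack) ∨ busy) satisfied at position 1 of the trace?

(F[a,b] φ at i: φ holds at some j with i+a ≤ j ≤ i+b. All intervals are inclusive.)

Holds

Check ((grant ∧ ¬ack) ∨ busy) at each j in [1,3]:
  j=1: false
  j=2: true
  j=3: false
Found at j=2 → formula holds.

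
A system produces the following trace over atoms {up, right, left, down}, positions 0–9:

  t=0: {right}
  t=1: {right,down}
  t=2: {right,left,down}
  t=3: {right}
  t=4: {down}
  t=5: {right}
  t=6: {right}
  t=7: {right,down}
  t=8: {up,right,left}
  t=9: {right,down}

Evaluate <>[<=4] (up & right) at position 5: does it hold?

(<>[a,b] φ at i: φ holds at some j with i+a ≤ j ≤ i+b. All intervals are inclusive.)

Yes

Check (up & right) at each j in [5,9]:
  j=5: false
  j=6: false
  j=7: false
  j=8: true
  j=9: false
Found at j=8 → formula holds.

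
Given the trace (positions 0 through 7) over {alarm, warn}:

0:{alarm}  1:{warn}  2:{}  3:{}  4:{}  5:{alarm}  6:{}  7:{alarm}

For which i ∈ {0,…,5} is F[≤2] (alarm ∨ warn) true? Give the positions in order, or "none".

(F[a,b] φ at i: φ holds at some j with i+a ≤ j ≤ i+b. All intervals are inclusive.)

Evaluate at each i in [0,5]:
  i=0: ✓ (witness j=0)
  i=1: ✓ (witness j=1)
  i=2: ✗ (none in [2,4])
  i=3: ✓ (witness j=5)
  i=4: ✓ (witness j=5)
  i=5: ✓ (witness j=5)

0, 1, 3, 4, 5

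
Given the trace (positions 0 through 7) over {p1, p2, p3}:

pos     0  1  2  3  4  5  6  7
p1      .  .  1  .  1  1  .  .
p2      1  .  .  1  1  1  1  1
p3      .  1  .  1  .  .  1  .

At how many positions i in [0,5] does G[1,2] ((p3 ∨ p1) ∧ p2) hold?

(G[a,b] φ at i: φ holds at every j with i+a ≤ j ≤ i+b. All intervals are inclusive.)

Evaluate at each i in [0,5]:
  i=0: ✗ (fails at j=1)
  i=1: ✗ (fails at j=2)
  i=2: ✓ (all of [3,4])
  i=3: ✓ (all of [4,5])
  i=4: ✓ (all of [5,6])
  i=5: ✗ (fails at j=7)
Positions where it holds: {2, 3, 4} → 3.

3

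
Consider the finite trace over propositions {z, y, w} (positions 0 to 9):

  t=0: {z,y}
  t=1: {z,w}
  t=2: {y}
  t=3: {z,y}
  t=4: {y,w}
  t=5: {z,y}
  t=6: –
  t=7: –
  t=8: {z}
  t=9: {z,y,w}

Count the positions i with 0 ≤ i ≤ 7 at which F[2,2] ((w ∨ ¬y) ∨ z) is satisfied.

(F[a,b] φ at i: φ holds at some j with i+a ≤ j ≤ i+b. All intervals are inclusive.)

7

Evaluate at each i in [0,7]:
  i=0: ✗ (none in [2,2])
  i=1: ✓ (witness j=3)
  i=2: ✓ (witness j=4)
  i=3: ✓ (witness j=5)
  i=4: ✓ (witness j=6)
  i=5: ✓ (witness j=7)
  i=6: ✓ (witness j=8)
  i=7: ✓ (witness j=9)
Positions where it holds: {1, 2, 3, 4, 5, 6, 7} → 7.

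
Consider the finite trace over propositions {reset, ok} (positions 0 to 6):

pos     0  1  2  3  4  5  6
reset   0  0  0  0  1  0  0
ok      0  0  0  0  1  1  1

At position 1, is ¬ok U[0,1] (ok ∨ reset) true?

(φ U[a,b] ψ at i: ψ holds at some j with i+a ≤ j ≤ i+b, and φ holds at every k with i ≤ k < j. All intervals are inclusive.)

Does not hold

Need some j in [1,2] with (ok ∨ reset), and ¬ok at every k in [1,j-1].
  j=1: (ok ∨ reset) false.
  j=2: (ok ∨ reset) false.
No j in the window works → until fails.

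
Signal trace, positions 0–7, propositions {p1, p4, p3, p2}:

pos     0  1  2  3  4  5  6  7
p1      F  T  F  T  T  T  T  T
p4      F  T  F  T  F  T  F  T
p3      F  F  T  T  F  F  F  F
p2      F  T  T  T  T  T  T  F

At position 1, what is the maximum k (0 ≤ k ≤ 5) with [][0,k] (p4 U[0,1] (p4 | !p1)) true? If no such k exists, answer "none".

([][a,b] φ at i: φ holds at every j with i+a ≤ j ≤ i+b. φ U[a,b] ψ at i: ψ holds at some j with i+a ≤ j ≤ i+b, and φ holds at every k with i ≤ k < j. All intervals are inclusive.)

(p4 U[0,1] (p4 | !p1)) must hold from j=1 onward; find where it first fails.
  j=1: holds
  j=2: holds
  j=3: holds
  j=4: fails
Holds on [1,3], so largest k = 2.

2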